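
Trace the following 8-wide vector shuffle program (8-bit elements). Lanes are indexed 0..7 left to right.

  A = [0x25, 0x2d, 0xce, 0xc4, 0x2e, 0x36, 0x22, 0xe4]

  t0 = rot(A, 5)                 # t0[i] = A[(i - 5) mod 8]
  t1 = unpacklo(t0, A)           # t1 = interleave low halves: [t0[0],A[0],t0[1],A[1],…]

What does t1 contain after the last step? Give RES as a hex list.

RES = [ 0xc4  0x25  0x2e  0x2d  0x36  0xce  0x22  0xc4 ]

t0 = [0xc4, 0x2e, 0x36, 0x22, 0xe4, 0x25, 0x2d, 0xce]
t1 = [0xc4, 0x25, 0x2e, 0x2d, 0x36, 0xce, 0x22, 0xc4]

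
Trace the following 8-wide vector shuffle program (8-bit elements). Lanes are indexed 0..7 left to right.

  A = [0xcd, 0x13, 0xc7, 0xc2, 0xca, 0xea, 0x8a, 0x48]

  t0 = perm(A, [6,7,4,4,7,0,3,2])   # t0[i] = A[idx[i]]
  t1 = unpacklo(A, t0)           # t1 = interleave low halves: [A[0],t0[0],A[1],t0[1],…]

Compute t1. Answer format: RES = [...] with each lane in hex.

→ t0 |8a|48|ca|ca|48|cd|c2|c7|
→ t1 |cd|8a|13|48|c7|ca|c2|ca|

RES = [0xcd, 0x8a, 0x13, 0x48, 0xc7, 0xca, 0xc2, 0xca]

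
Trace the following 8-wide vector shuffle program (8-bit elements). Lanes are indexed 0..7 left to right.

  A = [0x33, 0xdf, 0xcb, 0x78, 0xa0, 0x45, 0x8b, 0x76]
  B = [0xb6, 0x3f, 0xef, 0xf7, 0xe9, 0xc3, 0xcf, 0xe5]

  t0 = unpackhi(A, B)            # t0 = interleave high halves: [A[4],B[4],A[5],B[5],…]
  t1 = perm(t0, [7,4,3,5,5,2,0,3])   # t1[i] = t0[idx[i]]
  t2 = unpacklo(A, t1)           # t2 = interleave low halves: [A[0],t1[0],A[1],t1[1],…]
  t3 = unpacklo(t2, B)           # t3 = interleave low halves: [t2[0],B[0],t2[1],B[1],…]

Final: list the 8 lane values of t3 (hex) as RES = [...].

  t0: a0 e9 45 c3 8b cf 76 e5
  t1: e5 8b c3 cf cf 45 a0 c3
  t2: 33 e5 df 8b cb c3 78 cf
  t3: 33 b6 e5 3f df ef 8b f7

RES = [ 0x33  0xb6  0xe5  0x3f  0xdf  0xef  0x8b  0xf7 ]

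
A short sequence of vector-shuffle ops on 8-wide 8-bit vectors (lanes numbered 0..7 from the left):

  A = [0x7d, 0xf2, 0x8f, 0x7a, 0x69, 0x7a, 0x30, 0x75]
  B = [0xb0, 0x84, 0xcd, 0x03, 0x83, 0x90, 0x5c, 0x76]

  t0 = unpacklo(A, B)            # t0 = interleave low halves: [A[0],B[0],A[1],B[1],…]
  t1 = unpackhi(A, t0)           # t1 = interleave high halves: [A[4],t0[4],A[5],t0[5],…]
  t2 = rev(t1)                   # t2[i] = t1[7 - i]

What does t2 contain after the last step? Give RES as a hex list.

  t0: 7d b0 f2 84 8f cd 7a 03
  t1: 69 8f 7a cd 30 7a 75 03
  t2: 03 75 7a 30 cd 7a 8f 69

RES = [ 0x03  0x75  0x7a  0x30  0xcd  0x7a  0x8f  0x69 ]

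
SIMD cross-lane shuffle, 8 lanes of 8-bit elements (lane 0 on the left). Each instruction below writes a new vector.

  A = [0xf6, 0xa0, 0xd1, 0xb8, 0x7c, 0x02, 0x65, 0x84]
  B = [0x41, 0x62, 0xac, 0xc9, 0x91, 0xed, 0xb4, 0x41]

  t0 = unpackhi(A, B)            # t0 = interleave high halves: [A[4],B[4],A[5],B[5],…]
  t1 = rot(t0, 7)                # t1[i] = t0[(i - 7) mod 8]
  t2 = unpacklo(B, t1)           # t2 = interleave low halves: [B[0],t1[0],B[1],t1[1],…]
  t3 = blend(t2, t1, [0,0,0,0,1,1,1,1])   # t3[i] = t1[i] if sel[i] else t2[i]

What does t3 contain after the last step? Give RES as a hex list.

RES = [ 0x41  0x91  0x62  0x02  0xb4  0x84  0x41  0x7c ]

  t0: 7c 91 02 ed 65 b4 84 41
  t1: 91 02 ed 65 b4 84 41 7c
  t2: 41 91 62 02 ac ed c9 65
  t3: 41 91 62 02 b4 84 41 7c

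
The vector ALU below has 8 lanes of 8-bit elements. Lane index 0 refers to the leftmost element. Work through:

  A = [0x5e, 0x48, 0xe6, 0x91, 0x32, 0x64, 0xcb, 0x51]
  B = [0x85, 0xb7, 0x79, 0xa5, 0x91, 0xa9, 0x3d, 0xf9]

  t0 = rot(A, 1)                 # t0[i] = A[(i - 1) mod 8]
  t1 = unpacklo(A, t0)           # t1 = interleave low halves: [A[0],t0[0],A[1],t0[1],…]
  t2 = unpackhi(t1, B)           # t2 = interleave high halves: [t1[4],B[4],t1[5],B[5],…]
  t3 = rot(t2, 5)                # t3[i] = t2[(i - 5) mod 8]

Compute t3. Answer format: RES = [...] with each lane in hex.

t0 = [0x51, 0x5e, 0x48, 0xe6, 0x91, 0x32, 0x64, 0xcb]
t1 = [0x5e, 0x51, 0x48, 0x5e, 0xe6, 0x48, 0x91, 0xe6]
t2 = [0xe6, 0x91, 0x48, 0xa9, 0x91, 0x3d, 0xe6, 0xf9]
t3 = [0xa9, 0x91, 0x3d, 0xe6, 0xf9, 0xe6, 0x91, 0x48]

RES = [ 0xa9  0x91  0x3d  0xe6  0xf9  0xe6  0x91  0x48 ]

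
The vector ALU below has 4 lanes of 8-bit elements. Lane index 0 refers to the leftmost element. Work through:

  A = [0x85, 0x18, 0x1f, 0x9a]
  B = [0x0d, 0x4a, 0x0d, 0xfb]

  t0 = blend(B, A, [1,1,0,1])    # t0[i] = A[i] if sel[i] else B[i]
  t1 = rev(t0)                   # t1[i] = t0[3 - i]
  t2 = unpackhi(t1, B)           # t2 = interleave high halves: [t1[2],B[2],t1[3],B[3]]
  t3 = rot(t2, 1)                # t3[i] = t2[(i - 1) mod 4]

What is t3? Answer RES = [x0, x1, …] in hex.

t0 = [0x85, 0x18, 0x0d, 0x9a]
t1 = [0x9a, 0x0d, 0x18, 0x85]
t2 = [0x18, 0x0d, 0x85, 0xfb]
t3 = [0xfb, 0x18, 0x0d, 0x85]

RES = [0xfb, 0x18, 0x0d, 0x85]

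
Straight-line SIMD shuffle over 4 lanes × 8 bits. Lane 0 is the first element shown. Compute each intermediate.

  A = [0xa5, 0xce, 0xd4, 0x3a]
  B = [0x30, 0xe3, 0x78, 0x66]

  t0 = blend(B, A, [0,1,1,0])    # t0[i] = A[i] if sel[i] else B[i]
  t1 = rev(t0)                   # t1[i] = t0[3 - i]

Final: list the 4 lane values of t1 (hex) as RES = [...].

RES = [0x66, 0xd4, 0xce, 0x30]

→ t0 |30|ce|d4|66|
→ t1 |66|d4|ce|30|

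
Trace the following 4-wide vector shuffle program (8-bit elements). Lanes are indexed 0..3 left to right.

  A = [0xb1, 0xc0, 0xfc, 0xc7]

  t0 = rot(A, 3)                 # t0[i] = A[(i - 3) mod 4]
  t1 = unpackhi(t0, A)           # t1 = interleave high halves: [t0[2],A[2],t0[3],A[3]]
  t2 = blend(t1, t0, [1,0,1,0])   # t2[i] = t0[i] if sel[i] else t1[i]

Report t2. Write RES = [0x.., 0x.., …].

RES = [ 0xc0  0xfc  0xc7  0xc7 ]

  t0: c0 fc c7 b1
  t1: c7 fc b1 c7
  t2: c0 fc c7 c7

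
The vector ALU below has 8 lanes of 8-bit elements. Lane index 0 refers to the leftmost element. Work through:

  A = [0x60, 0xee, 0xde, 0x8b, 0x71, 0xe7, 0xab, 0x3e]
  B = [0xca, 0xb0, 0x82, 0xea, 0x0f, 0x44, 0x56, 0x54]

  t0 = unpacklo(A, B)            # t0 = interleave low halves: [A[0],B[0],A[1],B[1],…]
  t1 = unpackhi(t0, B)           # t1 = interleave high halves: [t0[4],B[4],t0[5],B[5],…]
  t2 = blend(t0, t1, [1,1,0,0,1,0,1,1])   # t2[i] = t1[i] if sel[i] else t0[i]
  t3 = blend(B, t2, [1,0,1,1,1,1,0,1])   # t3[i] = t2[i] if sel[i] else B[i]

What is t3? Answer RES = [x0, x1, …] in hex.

  t0: 60 ca ee b0 de 82 8b ea
  t1: de 0f 82 44 8b 56 ea 54
  t2: de 0f ee b0 8b 82 ea 54
  t3: de b0 ee b0 8b 82 56 54

RES = [ 0xde  0xb0  0xee  0xb0  0x8b  0x82  0x56  0x54 ]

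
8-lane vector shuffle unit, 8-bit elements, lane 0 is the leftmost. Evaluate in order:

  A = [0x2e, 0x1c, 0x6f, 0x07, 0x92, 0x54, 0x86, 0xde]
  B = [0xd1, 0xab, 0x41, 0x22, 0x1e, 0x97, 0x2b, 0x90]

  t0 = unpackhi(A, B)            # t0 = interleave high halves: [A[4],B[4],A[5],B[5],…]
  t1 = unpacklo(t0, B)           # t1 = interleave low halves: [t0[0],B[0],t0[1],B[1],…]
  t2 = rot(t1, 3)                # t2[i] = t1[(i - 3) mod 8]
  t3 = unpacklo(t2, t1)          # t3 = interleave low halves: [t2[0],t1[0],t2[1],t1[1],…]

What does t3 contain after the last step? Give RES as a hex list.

RES = [0x41, 0x92, 0x97, 0xd1, 0x22, 0x1e, 0x92, 0xab]

  t0: 92 1e 54 97 86 2b de 90
  t1: 92 d1 1e ab 54 41 97 22
  t2: 41 97 22 92 d1 1e ab 54
  t3: 41 92 97 d1 22 1e 92 ab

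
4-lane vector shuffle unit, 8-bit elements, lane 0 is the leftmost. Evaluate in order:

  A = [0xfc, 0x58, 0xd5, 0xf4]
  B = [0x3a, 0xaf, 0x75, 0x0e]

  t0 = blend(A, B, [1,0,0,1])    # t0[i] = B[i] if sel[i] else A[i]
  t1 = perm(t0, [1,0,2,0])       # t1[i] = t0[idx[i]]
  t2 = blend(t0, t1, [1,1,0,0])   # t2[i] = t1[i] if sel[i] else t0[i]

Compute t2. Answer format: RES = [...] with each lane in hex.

→ t0 |3a|58|d5|0e|
→ t1 |58|3a|d5|3a|
→ t2 |58|3a|d5|0e|

RES = [0x58, 0x3a, 0xd5, 0x0e]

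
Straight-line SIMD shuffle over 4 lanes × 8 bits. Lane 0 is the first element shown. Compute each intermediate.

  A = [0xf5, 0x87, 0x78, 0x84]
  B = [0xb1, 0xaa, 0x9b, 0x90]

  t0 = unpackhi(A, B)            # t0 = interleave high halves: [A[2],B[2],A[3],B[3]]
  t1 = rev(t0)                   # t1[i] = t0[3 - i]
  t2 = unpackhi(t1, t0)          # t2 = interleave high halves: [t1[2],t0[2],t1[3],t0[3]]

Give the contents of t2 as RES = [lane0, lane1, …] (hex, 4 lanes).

→ t0 |78|9b|84|90|
→ t1 |90|84|9b|78|
→ t2 |9b|84|78|90|

RES = [0x9b, 0x84, 0x78, 0x90]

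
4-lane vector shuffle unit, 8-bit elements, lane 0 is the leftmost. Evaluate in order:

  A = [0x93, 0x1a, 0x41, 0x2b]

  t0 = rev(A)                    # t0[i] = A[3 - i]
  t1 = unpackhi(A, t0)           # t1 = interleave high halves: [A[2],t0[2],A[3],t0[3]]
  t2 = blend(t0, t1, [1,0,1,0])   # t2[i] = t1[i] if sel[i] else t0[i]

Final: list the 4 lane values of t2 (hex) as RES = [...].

t0 = [0x2b, 0x41, 0x1a, 0x93]
t1 = [0x41, 0x1a, 0x2b, 0x93]
t2 = [0x41, 0x41, 0x2b, 0x93]

RES = [0x41, 0x41, 0x2b, 0x93]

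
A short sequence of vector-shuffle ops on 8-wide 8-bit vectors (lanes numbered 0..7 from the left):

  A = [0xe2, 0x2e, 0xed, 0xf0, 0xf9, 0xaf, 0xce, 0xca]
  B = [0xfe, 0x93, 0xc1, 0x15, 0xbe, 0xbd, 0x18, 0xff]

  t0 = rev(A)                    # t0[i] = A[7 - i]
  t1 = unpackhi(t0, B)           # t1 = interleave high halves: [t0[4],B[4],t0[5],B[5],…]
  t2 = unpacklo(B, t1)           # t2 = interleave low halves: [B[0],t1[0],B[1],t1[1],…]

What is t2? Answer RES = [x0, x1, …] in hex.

→ t0 |ca|ce|af|f9|f0|ed|2e|e2|
→ t1 |f0|be|ed|bd|2e|18|e2|ff|
→ t2 |fe|f0|93|be|c1|ed|15|bd|

RES = [0xfe, 0xf0, 0x93, 0xbe, 0xc1, 0xed, 0x15, 0xbd]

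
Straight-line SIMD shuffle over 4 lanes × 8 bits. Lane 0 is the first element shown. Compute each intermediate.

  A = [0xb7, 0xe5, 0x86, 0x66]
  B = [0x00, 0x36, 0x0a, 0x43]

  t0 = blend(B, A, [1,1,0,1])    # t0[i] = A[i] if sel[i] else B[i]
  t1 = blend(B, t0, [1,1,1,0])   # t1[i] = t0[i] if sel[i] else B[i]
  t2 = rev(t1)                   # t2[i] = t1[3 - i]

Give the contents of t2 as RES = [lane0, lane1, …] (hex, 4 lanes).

RES = [ 0x43  0x0a  0xe5  0xb7 ]

→ t0 |b7|e5|0a|66|
→ t1 |b7|e5|0a|43|
→ t2 |43|0a|e5|b7|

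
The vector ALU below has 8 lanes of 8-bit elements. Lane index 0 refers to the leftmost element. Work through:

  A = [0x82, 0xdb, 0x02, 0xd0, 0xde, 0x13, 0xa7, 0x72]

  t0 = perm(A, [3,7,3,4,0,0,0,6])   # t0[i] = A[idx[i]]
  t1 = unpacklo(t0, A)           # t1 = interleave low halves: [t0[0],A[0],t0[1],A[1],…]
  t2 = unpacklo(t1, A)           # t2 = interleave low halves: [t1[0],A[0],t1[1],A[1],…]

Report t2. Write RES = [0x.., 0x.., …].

RES = [ 0xd0  0x82  0x82  0xdb  0x72  0x02  0xdb  0xd0 ]

  t0: d0 72 d0 de 82 82 82 a7
  t1: d0 82 72 db d0 02 de d0
  t2: d0 82 82 db 72 02 db d0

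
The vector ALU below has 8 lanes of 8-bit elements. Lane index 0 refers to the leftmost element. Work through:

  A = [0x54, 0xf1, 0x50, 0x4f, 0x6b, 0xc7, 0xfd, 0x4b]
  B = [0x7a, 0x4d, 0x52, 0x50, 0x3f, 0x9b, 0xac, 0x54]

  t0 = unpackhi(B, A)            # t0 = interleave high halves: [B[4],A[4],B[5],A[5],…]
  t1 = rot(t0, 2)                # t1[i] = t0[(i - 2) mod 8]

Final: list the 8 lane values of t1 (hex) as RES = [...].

RES = [ 0x54  0x4b  0x3f  0x6b  0x9b  0xc7  0xac  0xfd ]

t0 = [0x3f, 0x6b, 0x9b, 0xc7, 0xac, 0xfd, 0x54, 0x4b]
t1 = [0x54, 0x4b, 0x3f, 0x6b, 0x9b, 0xc7, 0xac, 0xfd]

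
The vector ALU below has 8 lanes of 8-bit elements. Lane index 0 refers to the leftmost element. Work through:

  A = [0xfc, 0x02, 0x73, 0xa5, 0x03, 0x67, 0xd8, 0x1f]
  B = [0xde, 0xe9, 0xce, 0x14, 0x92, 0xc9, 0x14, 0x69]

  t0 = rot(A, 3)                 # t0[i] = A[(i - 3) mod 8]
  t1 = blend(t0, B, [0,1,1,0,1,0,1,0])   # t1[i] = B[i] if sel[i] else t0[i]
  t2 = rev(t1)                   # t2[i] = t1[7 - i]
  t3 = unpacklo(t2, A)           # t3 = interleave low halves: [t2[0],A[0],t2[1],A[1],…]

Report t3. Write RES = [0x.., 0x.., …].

→ t0 |67|d8|1f|fc|02|73|a5|03|
→ t1 |67|e9|ce|fc|92|73|14|03|
→ t2 |03|14|73|92|fc|ce|e9|67|
→ t3 |03|fc|14|02|73|73|92|a5|

RES = [0x03, 0xfc, 0x14, 0x02, 0x73, 0x73, 0x92, 0xa5]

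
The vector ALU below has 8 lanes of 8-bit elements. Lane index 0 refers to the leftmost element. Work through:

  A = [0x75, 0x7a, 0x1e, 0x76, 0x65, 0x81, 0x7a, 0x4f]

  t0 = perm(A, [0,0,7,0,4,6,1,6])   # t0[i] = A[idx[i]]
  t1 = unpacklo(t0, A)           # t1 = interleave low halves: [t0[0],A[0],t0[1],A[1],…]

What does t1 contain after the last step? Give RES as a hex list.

t0 = [0x75, 0x75, 0x4f, 0x75, 0x65, 0x7a, 0x7a, 0x7a]
t1 = [0x75, 0x75, 0x75, 0x7a, 0x4f, 0x1e, 0x75, 0x76]

RES = [ 0x75  0x75  0x75  0x7a  0x4f  0x1e  0x75  0x76 ]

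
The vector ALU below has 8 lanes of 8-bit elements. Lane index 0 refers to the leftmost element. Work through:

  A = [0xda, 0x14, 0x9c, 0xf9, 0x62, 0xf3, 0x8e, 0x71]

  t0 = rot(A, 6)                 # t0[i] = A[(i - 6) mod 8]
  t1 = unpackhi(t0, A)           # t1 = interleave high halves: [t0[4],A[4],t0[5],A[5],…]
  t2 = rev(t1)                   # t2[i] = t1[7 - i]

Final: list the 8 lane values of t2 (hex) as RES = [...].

RES = [0x71, 0x14, 0x8e, 0xda, 0xf3, 0x71, 0x62, 0x8e]

  t0: 9c f9 62 f3 8e 71 da 14
  t1: 8e 62 71 f3 da 8e 14 71
  t2: 71 14 8e da f3 71 62 8e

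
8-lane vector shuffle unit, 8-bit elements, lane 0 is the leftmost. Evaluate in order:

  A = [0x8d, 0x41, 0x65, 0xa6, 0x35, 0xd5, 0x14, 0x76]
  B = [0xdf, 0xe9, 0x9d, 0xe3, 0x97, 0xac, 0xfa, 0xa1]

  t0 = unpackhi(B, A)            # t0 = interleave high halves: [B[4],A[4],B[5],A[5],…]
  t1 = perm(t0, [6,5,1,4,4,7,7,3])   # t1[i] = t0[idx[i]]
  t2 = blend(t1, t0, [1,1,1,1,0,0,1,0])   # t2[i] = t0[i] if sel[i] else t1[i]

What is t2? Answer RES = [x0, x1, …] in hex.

→ t0 |97|35|ac|d5|fa|14|a1|76|
→ t1 |a1|14|35|fa|fa|76|76|d5|
→ t2 |97|35|ac|d5|fa|76|a1|d5|

RES = [ 0x97  0x35  0xac  0xd5  0xfa  0x76  0xa1  0xd5 ]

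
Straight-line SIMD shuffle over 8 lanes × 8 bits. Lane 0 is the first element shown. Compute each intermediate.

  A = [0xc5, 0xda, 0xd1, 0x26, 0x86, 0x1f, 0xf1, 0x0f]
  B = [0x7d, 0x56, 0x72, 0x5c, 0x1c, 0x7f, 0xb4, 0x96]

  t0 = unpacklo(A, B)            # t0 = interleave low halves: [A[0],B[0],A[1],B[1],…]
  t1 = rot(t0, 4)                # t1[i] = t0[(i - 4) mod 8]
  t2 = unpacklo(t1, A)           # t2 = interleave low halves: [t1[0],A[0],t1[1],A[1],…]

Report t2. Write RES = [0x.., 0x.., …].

→ t0 |c5|7d|da|56|d1|72|26|5c|
→ t1 |d1|72|26|5c|c5|7d|da|56|
→ t2 |d1|c5|72|da|26|d1|5c|26|

RES = [0xd1, 0xc5, 0x72, 0xda, 0x26, 0xd1, 0x5c, 0x26]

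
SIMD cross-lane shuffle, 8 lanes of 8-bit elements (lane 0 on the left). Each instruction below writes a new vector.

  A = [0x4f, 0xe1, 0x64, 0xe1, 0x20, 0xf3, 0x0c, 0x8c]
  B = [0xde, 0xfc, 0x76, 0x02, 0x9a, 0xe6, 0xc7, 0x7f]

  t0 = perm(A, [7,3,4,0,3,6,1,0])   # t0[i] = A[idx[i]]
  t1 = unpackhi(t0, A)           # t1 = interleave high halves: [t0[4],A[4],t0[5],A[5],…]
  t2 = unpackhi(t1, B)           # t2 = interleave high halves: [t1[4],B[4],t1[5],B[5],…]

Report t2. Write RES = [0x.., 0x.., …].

→ t0 |8c|e1|20|4f|e1|0c|e1|4f|
→ t1 |e1|20|0c|f3|e1|0c|4f|8c|
→ t2 |e1|9a|0c|e6|4f|c7|8c|7f|

RES = [ 0xe1  0x9a  0x0c  0xe6  0x4f  0xc7  0x8c  0x7f ]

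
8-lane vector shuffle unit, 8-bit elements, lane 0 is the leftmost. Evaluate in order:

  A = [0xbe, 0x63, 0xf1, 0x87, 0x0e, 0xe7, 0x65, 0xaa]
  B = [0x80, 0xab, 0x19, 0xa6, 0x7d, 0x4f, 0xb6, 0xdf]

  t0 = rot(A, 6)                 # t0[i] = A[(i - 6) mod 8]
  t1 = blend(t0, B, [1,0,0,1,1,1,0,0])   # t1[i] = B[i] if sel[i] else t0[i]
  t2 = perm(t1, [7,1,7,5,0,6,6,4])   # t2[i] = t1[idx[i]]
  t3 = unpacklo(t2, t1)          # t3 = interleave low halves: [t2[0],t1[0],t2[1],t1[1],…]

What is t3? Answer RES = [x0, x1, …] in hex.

RES = [ 0x63  0x80  0x87  0x87  0x63  0x0e  0x4f  0xa6 ]

t0 = [0xf1, 0x87, 0x0e, 0xe7, 0x65, 0xaa, 0xbe, 0x63]
t1 = [0x80, 0x87, 0x0e, 0xa6, 0x7d, 0x4f, 0xbe, 0x63]
t2 = [0x63, 0x87, 0x63, 0x4f, 0x80, 0xbe, 0xbe, 0x7d]
t3 = [0x63, 0x80, 0x87, 0x87, 0x63, 0x0e, 0x4f, 0xa6]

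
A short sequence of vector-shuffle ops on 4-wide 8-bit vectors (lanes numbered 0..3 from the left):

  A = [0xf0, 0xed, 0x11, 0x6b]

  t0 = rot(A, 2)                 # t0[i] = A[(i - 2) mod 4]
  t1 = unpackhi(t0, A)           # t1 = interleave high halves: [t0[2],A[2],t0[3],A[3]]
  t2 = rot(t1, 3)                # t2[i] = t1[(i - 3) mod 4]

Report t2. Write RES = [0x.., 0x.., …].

→ t0 |11|6b|f0|ed|
→ t1 |f0|11|ed|6b|
→ t2 |11|ed|6b|f0|

RES = [0x11, 0xed, 0x6b, 0xf0]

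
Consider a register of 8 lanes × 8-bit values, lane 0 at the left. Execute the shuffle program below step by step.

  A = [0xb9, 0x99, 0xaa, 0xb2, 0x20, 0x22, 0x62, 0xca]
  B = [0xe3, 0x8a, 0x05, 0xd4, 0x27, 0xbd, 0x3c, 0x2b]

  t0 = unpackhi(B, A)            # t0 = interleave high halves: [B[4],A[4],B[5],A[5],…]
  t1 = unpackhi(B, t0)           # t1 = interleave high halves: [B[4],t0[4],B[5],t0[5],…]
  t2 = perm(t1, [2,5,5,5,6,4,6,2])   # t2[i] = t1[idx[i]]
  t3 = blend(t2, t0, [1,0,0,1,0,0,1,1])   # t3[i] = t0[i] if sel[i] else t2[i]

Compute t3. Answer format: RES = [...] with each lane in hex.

t0 = [0x27, 0x20, 0xbd, 0x22, 0x3c, 0x62, 0x2b, 0xca]
t1 = [0x27, 0x3c, 0xbd, 0x62, 0x3c, 0x2b, 0x2b, 0xca]
t2 = [0xbd, 0x2b, 0x2b, 0x2b, 0x2b, 0x3c, 0x2b, 0xbd]
t3 = [0x27, 0x2b, 0x2b, 0x22, 0x2b, 0x3c, 0x2b, 0xca]

RES = [0x27, 0x2b, 0x2b, 0x22, 0x2b, 0x3c, 0x2b, 0xca]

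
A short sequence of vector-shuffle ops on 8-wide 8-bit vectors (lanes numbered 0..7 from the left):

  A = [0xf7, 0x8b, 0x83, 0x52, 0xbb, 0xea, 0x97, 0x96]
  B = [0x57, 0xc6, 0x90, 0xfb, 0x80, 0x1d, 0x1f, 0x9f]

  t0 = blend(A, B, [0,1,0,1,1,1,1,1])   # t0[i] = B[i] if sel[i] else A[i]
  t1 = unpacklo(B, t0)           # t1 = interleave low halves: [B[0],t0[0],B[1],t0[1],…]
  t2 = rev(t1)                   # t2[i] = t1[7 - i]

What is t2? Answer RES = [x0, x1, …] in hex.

RES = [ 0xfb  0xfb  0x83  0x90  0xc6  0xc6  0xf7  0x57 ]

t0 = [0xf7, 0xc6, 0x83, 0xfb, 0x80, 0x1d, 0x1f, 0x9f]
t1 = [0x57, 0xf7, 0xc6, 0xc6, 0x90, 0x83, 0xfb, 0xfb]
t2 = [0xfb, 0xfb, 0x83, 0x90, 0xc6, 0xc6, 0xf7, 0x57]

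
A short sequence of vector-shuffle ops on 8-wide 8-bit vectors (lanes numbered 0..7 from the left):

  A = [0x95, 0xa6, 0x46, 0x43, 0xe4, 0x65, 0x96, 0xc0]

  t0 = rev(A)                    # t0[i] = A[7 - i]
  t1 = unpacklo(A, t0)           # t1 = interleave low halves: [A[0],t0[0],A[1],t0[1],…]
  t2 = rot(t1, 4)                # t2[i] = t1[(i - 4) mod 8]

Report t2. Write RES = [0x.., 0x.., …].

→ t0 |c0|96|65|e4|43|46|a6|95|
→ t1 |95|c0|a6|96|46|65|43|e4|
→ t2 |46|65|43|e4|95|c0|a6|96|

RES = [0x46, 0x65, 0x43, 0xe4, 0x95, 0xc0, 0xa6, 0x96]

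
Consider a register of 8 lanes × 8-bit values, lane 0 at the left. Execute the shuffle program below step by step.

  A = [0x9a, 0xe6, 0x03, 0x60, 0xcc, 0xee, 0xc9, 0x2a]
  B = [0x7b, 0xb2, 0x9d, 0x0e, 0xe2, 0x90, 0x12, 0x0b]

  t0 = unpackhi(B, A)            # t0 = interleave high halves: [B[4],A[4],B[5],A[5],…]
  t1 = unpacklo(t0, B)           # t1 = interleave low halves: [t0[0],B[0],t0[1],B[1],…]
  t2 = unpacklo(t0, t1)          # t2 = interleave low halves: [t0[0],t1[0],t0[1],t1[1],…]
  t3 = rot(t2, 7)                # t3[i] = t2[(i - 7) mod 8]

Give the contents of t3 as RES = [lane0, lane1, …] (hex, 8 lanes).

→ t0 |e2|cc|90|ee|12|c9|0b|2a|
→ t1 |e2|7b|cc|b2|90|9d|ee|0e|
→ t2 |e2|e2|cc|7b|90|cc|ee|b2|
→ t3 |e2|cc|7b|90|cc|ee|b2|e2|

RES = [ 0xe2  0xcc  0x7b  0x90  0xcc  0xee  0xb2  0xe2 ]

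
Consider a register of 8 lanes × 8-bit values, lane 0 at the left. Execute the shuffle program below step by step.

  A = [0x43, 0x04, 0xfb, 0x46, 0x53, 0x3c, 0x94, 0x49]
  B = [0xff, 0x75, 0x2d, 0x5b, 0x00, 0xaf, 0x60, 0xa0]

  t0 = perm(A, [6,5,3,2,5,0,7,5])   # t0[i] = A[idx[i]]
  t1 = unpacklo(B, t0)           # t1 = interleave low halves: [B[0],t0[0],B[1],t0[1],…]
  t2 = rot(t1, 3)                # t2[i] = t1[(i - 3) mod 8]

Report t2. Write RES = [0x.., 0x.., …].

RES = [ 0x46  0x5b  0xfb  0xff  0x94  0x75  0x3c  0x2d ]

→ t0 |94|3c|46|fb|3c|43|49|3c|
→ t1 |ff|94|75|3c|2d|46|5b|fb|
→ t2 |46|5b|fb|ff|94|75|3c|2d|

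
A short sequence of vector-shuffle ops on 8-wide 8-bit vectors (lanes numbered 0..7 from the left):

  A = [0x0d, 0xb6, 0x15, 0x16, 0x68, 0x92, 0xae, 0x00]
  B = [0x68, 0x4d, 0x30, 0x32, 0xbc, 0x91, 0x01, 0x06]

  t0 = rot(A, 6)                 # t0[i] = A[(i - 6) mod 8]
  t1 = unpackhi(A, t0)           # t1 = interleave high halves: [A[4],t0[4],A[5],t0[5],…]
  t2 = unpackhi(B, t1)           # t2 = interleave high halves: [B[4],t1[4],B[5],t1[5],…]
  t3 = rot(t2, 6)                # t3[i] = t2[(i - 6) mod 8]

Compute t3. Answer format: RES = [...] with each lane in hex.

t0 = [0x15, 0x16, 0x68, 0x92, 0xae, 0x00, 0x0d, 0xb6]
t1 = [0x68, 0xae, 0x92, 0x00, 0xae, 0x0d, 0x00, 0xb6]
t2 = [0xbc, 0xae, 0x91, 0x0d, 0x01, 0x00, 0x06, 0xb6]
t3 = [0x91, 0x0d, 0x01, 0x00, 0x06, 0xb6, 0xbc, 0xae]

RES = [0x91, 0x0d, 0x01, 0x00, 0x06, 0xb6, 0xbc, 0xae]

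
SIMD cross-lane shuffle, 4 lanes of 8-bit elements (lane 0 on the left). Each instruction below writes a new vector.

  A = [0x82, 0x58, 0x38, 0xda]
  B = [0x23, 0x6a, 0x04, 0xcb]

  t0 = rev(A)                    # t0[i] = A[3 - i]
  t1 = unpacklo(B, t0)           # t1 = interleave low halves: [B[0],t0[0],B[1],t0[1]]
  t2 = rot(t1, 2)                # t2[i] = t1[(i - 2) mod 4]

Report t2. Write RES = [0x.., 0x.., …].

  t0: da 38 58 82
  t1: 23 da 6a 38
  t2: 6a 38 23 da

RES = [ 0x6a  0x38  0x23  0xda ]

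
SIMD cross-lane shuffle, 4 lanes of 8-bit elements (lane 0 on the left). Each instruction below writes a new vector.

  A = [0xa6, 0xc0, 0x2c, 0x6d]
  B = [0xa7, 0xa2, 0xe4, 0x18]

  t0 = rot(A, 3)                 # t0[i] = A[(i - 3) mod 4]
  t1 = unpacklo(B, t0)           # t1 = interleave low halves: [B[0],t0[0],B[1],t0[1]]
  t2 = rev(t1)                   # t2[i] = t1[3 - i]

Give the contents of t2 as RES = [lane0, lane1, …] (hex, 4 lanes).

RES = [0x2c, 0xa2, 0xc0, 0xa7]

→ t0 |c0|2c|6d|a6|
→ t1 |a7|c0|a2|2c|
→ t2 |2c|a2|c0|a7|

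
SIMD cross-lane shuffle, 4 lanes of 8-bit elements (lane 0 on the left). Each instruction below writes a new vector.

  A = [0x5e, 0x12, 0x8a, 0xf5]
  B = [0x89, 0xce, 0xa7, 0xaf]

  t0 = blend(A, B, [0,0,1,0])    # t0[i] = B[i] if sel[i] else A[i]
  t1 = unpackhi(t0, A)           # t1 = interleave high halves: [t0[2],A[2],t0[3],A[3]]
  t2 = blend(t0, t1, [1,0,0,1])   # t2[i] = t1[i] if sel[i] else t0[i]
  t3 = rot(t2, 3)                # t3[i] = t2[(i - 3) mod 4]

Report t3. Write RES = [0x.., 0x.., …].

t0 = [0x5e, 0x12, 0xa7, 0xf5]
t1 = [0xa7, 0x8a, 0xf5, 0xf5]
t2 = [0xa7, 0x12, 0xa7, 0xf5]
t3 = [0x12, 0xa7, 0xf5, 0xa7]

RES = [0x12, 0xa7, 0xf5, 0xa7]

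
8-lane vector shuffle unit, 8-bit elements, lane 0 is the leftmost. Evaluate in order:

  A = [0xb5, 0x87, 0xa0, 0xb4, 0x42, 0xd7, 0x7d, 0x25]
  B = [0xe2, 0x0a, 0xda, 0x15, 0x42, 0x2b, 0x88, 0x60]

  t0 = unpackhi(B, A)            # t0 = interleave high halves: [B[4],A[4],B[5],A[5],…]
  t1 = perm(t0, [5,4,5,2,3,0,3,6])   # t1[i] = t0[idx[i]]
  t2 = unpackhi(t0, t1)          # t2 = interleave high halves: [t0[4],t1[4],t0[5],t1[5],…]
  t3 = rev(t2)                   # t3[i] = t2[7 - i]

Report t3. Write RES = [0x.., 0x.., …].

→ t0 |42|42|2b|d7|88|7d|60|25|
→ t1 |7d|88|7d|2b|d7|42|d7|60|
→ t2 |88|d7|7d|42|60|d7|25|60|
→ t3 |60|25|d7|60|42|7d|d7|88|

RES = [0x60, 0x25, 0xd7, 0x60, 0x42, 0x7d, 0xd7, 0x88]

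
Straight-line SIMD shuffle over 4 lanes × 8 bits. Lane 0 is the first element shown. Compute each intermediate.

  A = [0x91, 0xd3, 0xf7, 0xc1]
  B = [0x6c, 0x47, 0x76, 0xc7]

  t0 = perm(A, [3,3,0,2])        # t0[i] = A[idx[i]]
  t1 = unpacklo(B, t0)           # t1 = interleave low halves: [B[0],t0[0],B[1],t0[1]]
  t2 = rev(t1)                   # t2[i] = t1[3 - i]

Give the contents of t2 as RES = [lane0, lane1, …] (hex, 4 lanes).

t0 = [0xc1, 0xc1, 0x91, 0xf7]
t1 = [0x6c, 0xc1, 0x47, 0xc1]
t2 = [0xc1, 0x47, 0xc1, 0x6c]

RES = [ 0xc1  0x47  0xc1  0x6c ]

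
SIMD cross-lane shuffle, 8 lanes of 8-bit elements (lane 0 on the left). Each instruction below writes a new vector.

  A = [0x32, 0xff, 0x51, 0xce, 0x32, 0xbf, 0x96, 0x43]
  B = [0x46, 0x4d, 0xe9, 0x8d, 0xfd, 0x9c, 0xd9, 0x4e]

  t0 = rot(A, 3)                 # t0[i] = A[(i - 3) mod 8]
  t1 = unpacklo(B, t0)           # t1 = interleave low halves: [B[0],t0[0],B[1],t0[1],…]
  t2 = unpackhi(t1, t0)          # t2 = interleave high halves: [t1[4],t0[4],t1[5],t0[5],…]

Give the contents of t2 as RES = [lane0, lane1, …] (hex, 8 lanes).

RES = [ 0xe9  0xff  0x43  0x51  0x8d  0xce  0x32  0x32 ]

  t0: bf 96 43 32 ff 51 ce 32
  t1: 46 bf 4d 96 e9 43 8d 32
  t2: e9 ff 43 51 8d ce 32 32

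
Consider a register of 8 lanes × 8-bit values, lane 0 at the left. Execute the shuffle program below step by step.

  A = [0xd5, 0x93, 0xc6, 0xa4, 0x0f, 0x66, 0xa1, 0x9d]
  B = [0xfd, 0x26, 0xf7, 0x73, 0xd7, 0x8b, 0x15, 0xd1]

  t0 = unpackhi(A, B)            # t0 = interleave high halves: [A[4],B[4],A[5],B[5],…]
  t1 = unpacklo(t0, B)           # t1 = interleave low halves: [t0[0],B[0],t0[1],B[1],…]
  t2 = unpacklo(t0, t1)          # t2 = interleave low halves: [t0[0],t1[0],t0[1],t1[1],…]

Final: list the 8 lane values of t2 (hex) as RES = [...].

  t0: 0f d7 66 8b a1 15 9d d1
  t1: 0f fd d7 26 66 f7 8b 73
  t2: 0f 0f d7 fd 66 d7 8b 26

RES = [0x0f, 0x0f, 0xd7, 0xfd, 0x66, 0xd7, 0x8b, 0x26]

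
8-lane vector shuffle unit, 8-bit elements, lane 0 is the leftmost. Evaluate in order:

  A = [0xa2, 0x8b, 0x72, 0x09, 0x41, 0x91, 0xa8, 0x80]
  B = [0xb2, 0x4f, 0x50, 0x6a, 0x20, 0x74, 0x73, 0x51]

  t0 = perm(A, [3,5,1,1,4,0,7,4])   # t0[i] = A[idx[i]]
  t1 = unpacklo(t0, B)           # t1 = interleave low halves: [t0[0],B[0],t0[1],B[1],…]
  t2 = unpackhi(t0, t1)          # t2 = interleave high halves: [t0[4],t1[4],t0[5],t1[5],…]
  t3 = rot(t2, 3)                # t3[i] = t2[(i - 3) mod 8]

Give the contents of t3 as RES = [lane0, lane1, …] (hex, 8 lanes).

RES = [ 0x8b  0x41  0x6a  0x41  0x8b  0xa2  0x50  0x80 ]

→ t0 |09|91|8b|8b|41|a2|80|41|
→ t1 |09|b2|91|4f|8b|50|8b|6a|
→ t2 |41|8b|a2|50|80|8b|41|6a|
→ t3 |8b|41|6a|41|8b|a2|50|80|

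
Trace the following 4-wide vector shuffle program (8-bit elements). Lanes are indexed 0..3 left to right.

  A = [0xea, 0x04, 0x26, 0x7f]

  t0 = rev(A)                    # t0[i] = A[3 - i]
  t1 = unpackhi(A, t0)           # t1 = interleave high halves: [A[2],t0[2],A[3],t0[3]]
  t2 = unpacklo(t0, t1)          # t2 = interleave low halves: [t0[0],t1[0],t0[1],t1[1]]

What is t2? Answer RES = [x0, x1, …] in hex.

→ t0 |7f|26|04|ea|
→ t1 |26|04|7f|ea|
→ t2 |7f|26|26|04|

RES = [0x7f, 0x26, 0x26, 0x04]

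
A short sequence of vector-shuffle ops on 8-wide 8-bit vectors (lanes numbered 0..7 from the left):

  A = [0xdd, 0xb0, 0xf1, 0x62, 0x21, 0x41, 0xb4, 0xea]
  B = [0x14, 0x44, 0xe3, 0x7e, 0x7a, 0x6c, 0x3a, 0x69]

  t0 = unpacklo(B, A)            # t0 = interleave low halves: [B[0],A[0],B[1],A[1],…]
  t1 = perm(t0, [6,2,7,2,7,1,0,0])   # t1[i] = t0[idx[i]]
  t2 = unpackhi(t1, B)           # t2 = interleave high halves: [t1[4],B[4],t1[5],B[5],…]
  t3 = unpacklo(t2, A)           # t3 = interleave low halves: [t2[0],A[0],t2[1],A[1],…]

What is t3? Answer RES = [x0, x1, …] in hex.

t0 = [0x14, 0xdd, 0x44, 0xb0, 0xe3, 0xf1, 0x7e, 0x62]
t1 = [0x7e, 0x44, 0x62, 0x44, 0x62, 0xdd, 0x14, 0x14]
t2 = [0x62, 0x7a, 0xdd, 0x6c, 0x14, 0x3a, 0x14, 0x69]
t3 = [0x62, 0xdd, 0x7a, 0xb0, 0xdd, 0xf1, 0x6c, 0x62]

RES = [ 0x62  0xdd  0x7a  0xb0  0xdd  0xf1  0x6c  0x62 ]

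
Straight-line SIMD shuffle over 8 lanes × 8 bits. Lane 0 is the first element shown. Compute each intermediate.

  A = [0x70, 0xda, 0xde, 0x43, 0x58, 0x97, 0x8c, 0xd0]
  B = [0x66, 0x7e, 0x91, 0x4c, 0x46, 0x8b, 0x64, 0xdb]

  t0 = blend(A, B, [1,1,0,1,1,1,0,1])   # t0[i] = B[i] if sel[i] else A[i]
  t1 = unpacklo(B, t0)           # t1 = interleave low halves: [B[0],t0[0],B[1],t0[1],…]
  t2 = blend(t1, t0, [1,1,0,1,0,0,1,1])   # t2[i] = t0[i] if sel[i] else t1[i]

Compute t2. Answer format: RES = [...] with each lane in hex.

RES = [ 0x66  0x7e  0x7e  0x4c  0x91  0xde  0x8c  0xdb ]

  t0: 66 7e de 4c 46 8b 8c db
  t1: 66 66 7e 7e 91 de 4c 4c
  t2: 66 7e 7e 4c 91 de 8c db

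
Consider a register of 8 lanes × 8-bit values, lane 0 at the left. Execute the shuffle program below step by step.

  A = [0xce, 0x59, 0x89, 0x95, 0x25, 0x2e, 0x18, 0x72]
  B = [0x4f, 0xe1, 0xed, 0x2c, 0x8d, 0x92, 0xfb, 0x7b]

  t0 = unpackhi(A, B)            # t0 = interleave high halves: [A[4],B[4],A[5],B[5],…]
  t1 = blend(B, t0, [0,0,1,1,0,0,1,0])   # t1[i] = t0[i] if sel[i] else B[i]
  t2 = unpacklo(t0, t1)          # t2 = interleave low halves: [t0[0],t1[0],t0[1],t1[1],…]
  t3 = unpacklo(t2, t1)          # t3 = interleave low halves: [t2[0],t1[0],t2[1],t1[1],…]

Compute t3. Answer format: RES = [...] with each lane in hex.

t0 = [0x25, 0x8d, 0x2e, 0x92, 0x18, 0xfb, 0x72, 0x7b]
t1 = [0x4f, 0xe1, 0x2e, 0x92, 0x8d, 0x92, 0x72, 0x7b]
t2 = [0x25, 0x4f, 0x8d, 0xe1, 0x2e, 0x2e, 0x92, 0x92]
t3 = [0x25, 0x4f, 0x4f, 0xe1, 0x8d, 0x2e, 0xe1, 0x92]

RES = [0x25, 0x4f, 0x4f, 0xe1, 0x8d, 0x2e, 0xe1, 0x92]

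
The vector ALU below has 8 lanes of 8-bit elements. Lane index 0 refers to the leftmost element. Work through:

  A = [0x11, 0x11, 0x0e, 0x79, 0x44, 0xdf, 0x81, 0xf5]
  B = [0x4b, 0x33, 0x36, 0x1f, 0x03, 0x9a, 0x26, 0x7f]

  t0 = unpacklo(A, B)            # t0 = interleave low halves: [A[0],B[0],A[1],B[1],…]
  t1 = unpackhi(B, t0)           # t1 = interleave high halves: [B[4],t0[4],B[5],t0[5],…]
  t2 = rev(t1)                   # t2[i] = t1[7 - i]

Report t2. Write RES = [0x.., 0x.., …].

RES = [0x1f, 0x7f, 0x79, 0x26, 0x36, 0x9a, 0x0e, 0x03]

t0 = [0x11, 0x4b, 0x11, 0x33, 0x0e, 0x36, 0x79, 0x1f]
t1 = [0x03, 0x0e, 0x9a, 0x36, 0x26, 0x79, 0x7f, 0x1f]
t2 = [0x1f, 0x7f, 0x79, 0x26, 0x36, 0x9a, 0x0e, 0x03]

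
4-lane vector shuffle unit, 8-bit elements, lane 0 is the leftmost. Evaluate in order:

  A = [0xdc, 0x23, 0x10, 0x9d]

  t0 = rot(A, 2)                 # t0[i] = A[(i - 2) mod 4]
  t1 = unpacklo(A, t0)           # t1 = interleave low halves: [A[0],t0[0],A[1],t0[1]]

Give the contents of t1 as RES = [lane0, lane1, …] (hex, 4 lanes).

RES = [0xdc, 0x10, 0x23, 0x9d]

  t0: 10 9d dc 23
  t1: dc 10 23 9d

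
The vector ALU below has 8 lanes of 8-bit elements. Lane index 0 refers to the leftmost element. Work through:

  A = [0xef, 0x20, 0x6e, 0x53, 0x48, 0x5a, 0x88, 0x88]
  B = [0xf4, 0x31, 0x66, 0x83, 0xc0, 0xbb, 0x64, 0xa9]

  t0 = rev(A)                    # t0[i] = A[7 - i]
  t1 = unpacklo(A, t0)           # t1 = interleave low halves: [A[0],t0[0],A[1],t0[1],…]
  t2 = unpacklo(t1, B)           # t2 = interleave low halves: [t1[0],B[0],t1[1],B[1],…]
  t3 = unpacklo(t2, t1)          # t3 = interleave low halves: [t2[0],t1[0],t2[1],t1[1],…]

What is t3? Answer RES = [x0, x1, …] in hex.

RES = [0xef, 0xef, 0xf4, 0x88, 0x88, 0x20, 0x31, 0x88]

  t0: 88 88 5a 48 53 6e 20 ef
  t1: ef 88 20 88 6e 5a 53 48
  t2: ef f4 88 31 20 66 88 83
  t3: ef ef f4 88 88 20 31 88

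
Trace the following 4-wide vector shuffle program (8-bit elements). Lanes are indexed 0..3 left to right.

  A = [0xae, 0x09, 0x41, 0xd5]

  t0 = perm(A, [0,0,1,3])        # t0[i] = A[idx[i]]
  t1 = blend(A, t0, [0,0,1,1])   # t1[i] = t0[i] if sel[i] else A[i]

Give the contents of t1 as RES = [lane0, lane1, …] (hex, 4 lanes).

RES = [0xae, 0x09, 0x09, 0xd5]

t0 = [0xae, 0xae, 0x09, 0xd5]
t1 = [0xae, 0x09, 0x09, 0xd5]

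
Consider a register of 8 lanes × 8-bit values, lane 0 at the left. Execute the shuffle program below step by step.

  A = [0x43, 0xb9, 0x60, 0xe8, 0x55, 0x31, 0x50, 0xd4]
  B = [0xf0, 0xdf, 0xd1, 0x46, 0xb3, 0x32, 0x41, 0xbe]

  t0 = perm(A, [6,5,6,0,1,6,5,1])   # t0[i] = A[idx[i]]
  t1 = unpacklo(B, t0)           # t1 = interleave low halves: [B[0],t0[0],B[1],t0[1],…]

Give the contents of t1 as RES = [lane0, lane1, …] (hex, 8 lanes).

t0 = [0x50, 0x31, 0x50, 0x43, 0xb9, 0x50, 0x31, 0xb9]
t1 = [0xf0, 0x50, 0xdf, 0x31, 0xd1, 0x50, 0x46, 0x43]

RES = [ 0xf0  0x50  0xdf  0x31  0xd1  0x50  0x46  0x43 ]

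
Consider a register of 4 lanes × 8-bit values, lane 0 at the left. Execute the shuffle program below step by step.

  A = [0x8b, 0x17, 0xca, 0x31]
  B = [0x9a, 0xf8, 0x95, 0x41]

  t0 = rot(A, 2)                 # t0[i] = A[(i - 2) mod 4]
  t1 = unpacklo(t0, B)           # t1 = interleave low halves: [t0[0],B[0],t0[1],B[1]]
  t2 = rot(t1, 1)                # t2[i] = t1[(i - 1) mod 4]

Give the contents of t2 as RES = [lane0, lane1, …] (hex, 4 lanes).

→ t0 |ca|31|8b|17|
→ t1 |ca|9a|31|f8|
→ t2 |f8|ca|9a|31|

RES = [0xf8, 0xca, 0x9a, 0x31]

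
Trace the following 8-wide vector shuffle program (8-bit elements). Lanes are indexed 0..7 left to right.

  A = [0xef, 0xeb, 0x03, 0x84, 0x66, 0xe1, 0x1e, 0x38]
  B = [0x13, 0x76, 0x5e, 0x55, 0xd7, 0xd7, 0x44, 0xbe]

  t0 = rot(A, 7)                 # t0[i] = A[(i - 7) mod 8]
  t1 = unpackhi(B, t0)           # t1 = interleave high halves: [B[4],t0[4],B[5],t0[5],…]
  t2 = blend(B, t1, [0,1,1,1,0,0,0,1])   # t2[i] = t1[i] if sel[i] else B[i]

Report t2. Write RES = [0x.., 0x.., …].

t0 = [0xeb, 0x03, 0x84, 0x66, 0xe1, 0x1e, 0x38, 0xef]
t1 = [0xd7, 0xe1, 0xd7, 0x1e, 0x44, 0x38, 0xbe, 0xef]
t2 = [0x13, 0xe1, 0xd7, 0x1e, 0xd7, 0xd7, 0x44, 0xef]

RES = [ 0x13  0xe1  0xd7  0x1e  0xd7  0xd7  0x44  0xef ]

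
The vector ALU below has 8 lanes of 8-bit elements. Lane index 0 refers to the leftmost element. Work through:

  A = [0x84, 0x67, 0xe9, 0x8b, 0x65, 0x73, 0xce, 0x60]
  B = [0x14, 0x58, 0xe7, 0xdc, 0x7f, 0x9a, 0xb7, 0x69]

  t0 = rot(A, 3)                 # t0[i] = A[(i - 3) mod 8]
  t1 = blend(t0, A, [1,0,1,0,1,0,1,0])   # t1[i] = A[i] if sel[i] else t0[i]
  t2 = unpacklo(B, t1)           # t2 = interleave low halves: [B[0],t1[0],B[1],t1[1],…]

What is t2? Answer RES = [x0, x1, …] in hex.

RES = [0x14, 0x84, 0x58, 0xce, 0xe7, 0xe9, 0xdc, 0x84]

  t0: 73 ce 60 84 67 e9 8b 65
  t1: 84 ce e9 84 65 e9 ce 65
  t2: 14 84 58 ce e7 e9 dc 84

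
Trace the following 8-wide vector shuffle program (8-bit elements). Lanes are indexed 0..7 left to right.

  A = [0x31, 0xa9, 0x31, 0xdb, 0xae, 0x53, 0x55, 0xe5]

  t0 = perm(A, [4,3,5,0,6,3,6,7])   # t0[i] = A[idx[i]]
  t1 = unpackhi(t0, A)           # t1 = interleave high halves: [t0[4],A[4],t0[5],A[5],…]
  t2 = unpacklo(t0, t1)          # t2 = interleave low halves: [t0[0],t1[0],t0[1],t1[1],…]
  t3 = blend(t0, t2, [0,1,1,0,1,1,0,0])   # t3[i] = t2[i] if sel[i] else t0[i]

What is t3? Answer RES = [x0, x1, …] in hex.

RES = [ 0xae  0x55  0xdb  0x31  0x53  0xdb  0x55  0xe5 ]

  t0: ae db 53 31 55 db 55 e5
  t1: 55 ae db 53 55 55 e5 e5
  t2: ae 55 db ae 53 db 31 53
  t3: ae 55 db 31 53 db 55 e5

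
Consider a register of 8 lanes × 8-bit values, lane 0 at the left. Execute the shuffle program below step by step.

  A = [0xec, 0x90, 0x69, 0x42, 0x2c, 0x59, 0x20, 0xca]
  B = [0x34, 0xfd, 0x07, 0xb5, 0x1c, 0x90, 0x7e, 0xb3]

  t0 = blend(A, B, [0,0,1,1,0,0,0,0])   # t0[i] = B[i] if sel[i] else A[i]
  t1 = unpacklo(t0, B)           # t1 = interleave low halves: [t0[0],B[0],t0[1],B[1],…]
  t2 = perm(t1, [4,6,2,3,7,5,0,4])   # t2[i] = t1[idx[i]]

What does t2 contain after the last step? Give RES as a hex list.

t0 = [0xec, 0x90, 0x07, 0xb5, 0x2c, 0x59, 0x20, 0xca]
t1 = [0xec, 0x34, 0x90, 0xfd, 0x07, 0x07, 0xb5, 0xb5]
t2 = [0x07, 0xb5, 0x90, 0xfd, 0xb5, 0x07, 0xec, 0x07]

RES = [0x07, 0xb5, 0x90, 0xfd, 0xb5, 0x07, 0xec, 0x07]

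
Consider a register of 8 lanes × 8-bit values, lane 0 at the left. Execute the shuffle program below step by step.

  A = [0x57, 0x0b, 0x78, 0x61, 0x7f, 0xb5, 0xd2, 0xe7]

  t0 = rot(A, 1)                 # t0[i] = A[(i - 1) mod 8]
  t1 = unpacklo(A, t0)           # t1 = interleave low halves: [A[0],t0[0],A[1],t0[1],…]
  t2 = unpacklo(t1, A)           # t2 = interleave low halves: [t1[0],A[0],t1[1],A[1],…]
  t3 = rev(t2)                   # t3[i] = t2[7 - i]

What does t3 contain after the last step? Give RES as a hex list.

RES = [0x61, 0x57, 0x78, 0x0b, 0x0b, 0xe7, 0x57, 0x57]

t0 = [0xe7, 0x57, 0x0b, 0x78, 0x61, 0x7f, 0xb5, 0xd2]
t1 = [0x57, 0xe7, 0x0b, 0x57, 0x78, 0x0b, 0x61, 0x78]
t2 = [0x57, 0x57, 0xe7, 0x0b, 0x0b, 0x78, 0x57, 0x61]
t3 = [0x61, 0x57, 0x78, 0x0b, 0x0b, 0xe7, 0x57, 0x57]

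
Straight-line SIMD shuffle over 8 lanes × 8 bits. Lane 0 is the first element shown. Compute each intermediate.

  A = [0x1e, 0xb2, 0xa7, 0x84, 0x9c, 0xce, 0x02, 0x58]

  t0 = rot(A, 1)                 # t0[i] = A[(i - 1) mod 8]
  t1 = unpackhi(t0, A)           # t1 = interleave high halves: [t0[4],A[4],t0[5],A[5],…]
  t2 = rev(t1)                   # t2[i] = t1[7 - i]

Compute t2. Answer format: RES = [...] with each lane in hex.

t0 = [0x58, 0x1e, 0xb2, 0xa7, 0x84, 0x9c, 0xce, 0x02]
t1 = [0x84, 0x9c, 0x9c, 0xce, 0xce, 0x02, 0x02, 0x58]
t2 = [0x58, 0x02, 0x02, 0xce, 0xce, 0x9c, 0x9c, 0x84]

RES = [ 0x58  0x02  0x02  0xce  0xce  0x9c  0x9c  0x84 ]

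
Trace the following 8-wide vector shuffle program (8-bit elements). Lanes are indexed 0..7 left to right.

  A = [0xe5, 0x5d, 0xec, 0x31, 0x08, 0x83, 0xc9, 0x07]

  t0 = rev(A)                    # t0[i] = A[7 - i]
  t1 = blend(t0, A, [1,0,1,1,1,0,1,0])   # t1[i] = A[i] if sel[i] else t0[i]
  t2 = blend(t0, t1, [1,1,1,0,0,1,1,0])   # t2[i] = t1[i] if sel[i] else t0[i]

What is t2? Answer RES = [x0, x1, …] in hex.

t0 = [0x07, 0xc9, 0x83, 0x08, 0x31, 0xec, 0x5d, 0xe5]
t1 = [0xe5, 0xc9, 0xec, 0x31, 0x08, 0xec, 0xc9, 0xe5]
t2 = [0xe5, 0xc9, 0xec, 0x08, 0x31, 0xec, 0xc9, 0xe5]

RES = [0xe5, 0xc9, 0xec, 0x08, 0x31, 0xec, 0xc9, 0xe5]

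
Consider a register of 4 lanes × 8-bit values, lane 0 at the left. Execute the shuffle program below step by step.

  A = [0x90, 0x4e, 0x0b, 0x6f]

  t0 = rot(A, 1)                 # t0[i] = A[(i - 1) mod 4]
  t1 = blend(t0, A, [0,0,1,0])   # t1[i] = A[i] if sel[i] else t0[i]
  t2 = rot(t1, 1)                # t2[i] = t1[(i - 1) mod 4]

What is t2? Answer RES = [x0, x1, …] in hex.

→ t0 |6f|90|4e|0b|
→ t1 |6f|90|0b|0b|
→ t2 |0b|6f|90|0b|

RES = [ 0x0b  0x6f  0x90  0x0b ]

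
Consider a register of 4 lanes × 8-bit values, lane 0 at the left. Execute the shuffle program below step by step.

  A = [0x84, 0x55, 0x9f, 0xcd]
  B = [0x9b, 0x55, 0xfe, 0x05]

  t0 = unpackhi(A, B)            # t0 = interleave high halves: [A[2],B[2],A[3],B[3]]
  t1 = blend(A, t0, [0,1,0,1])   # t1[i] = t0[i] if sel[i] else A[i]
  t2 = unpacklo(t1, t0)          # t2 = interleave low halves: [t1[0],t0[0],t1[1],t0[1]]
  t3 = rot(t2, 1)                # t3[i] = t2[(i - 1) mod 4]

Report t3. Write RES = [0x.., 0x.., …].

RES = [0xfe, 0x84, 0x9f, 0xfe]

t0 = [0x9f, 0xfe, 0xcd, 0x05]
t1 = [0x84, 0xfe, 0x9f, 0x05]
t2 = [0x84, 0x9f, 0xfe, 0xfe]
t3 = [0xfe, 0x84, 0x9f, 0xfe]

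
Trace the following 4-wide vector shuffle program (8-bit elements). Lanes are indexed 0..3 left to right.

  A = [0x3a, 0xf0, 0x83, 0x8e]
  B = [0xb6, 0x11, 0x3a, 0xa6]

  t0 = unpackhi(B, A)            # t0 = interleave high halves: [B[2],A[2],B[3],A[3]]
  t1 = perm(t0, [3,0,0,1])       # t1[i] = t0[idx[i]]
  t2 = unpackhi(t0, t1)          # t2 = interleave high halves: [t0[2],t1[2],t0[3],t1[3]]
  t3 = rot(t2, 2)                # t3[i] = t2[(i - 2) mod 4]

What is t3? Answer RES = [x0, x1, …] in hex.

t0 = [0x3a, 0x83, 0xa6, 0x8e]
t1 = [0x8e, 0x3a, 0x3a, 0x83]
t2 = [0xa6, 0x3a, 0x8e, 0x83]
t3 = [0x8e, 0x83, 0xa6, 0x3a]

RES = [0x8e, 0x83, 0xa6, 0x3a]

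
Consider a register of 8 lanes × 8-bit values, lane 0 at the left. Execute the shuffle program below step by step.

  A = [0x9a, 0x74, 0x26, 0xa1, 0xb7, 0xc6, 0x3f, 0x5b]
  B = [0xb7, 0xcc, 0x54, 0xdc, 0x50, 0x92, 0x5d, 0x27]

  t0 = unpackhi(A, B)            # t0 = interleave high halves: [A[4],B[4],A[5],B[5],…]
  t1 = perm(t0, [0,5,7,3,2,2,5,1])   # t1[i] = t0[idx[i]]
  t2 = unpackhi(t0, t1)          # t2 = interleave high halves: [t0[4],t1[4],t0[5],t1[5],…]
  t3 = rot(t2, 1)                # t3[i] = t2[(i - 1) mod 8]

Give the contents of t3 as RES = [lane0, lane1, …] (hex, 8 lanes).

RES = [ 0x50  0x3f  0xc6  0x5d  0xc6  0x5b  0x5d  0x27 ]

  t0: b7 50 c6 92 3f 5d 5b 27
  t1: b7 5d 27 92 c6 c6 5d 50
  t2: 3f c6 5d c6 5b 5d 27 50
  t3: 50 3f c6 5d c6 5b 5d 27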